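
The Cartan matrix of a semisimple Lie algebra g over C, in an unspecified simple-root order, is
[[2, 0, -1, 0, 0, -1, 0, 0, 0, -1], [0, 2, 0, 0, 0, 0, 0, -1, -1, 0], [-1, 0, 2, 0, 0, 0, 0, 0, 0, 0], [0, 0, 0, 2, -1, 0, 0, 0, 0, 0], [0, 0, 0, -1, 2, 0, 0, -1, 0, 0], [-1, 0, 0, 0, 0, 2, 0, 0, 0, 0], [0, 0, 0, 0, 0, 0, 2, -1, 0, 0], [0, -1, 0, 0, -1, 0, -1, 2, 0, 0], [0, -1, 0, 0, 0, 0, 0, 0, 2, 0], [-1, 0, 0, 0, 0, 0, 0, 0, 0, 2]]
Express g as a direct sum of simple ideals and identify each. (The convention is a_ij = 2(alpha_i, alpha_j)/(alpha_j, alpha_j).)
D4 + E6

The diagram associated to this matrix has two connected components: the simple roots {alpha_1, alpha_3, alpha_6, alpha_10} form a chain of 2 nodes with a fork of two nodes at one end (D_4), and {alpha_2, alpha_4, alpha_5, alpha_7, alpha_8, alpha_9} form a chain of 5 nodes with one extra node attached to the third node from one end (E_6). A semisimple Lie algebra decomposes uniquely as the direct sum of simple ideals, one per connected component of its Dynkin diagram, so g ≅ D_4 ⊕ E_6 (dimension 28 + 78 = 106).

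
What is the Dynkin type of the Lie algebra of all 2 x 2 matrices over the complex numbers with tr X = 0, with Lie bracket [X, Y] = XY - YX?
A1

This is sl(2), which has dimension 2^2 - 1 = 3 and rank 2 - 1 = 1 (a Cartan subalgebra is the diagonal traceless matrices). In the classification of classical Lie algebras, the special linear algebra sl(n+1) has type A_n; here n = 1, so the Dynkin diagram is a chain of 1 nodes with single edges (A_1). Hence the type is A_1.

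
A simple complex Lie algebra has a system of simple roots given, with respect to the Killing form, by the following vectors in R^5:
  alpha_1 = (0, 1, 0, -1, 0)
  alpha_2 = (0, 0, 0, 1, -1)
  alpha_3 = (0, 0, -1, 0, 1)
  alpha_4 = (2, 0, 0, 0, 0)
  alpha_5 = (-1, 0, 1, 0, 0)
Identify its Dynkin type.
type C_5

Compute the Cartan integers a_ij = 2(alpha_i, alpha_j)/(alpha_j, alpha_j); the resulting 5x5 Cartan matrix is
[[2, -1, 0, 0, 0], [-1, 2, -1, 0, 0], [0, -1, 2, 0, -1], [0, 0, 0, 2, -2], [0, 0, -1, -1, 2]].
The roots have two lengths (squared-length ratio 2:1); the short ones are alpha_{1,2,3,5}. The associated Dynkin diagram is a chain of 5 nodes with a double edge at one end; the terminal node there is the unique long simple root (C_5), so the type is C_5 (the algebra sp(10)).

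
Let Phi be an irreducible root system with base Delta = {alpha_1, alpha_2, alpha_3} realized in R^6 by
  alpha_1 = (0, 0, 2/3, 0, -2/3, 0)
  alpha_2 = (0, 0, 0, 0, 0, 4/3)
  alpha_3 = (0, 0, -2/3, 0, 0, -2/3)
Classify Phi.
Compute the Cartan integers a_ij = 2(alpha_i, alpha_j)/(alpha_j, alpha_j); the resulting 3x3 Cartan matrix is
[[2, 0, -1], [0, 2, -2], [-1, -1, 2]].
The roots have two lengths (squared-length ratio 2:1); the short ones are alpha_{1,3}. The associated Dynkin diagram is a chain of 3 nodes with a double edge at one end; the terminal node there is the unique long simple root (C_3), so the type is C_3 (the algebra sp(6)).

C3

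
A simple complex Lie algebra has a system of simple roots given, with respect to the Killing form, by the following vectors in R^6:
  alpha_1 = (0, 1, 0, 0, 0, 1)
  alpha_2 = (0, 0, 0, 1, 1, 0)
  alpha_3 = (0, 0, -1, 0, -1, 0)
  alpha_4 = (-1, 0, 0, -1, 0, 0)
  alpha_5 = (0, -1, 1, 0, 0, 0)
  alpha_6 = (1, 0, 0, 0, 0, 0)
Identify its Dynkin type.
Compute the Cartan integers a_ij = 2(alpha_i, alpha_j)/(alpha_j, alpha_j); the resulting 6x6 Cartan matrix is
[[2, 0, 0, 0, -1, 0], [0, 2, -1, -1, 0, 0], [0, -1, 2, 0, -1, 0], [0, -1, 0, 2, 0, -2], [-1, 0, -1, 0, 2, 0], [0, 0, 0, -1, 0, 2]].
The roots have two lengths (squared-length ratio 2:1); the short ones are alpha_{6}. The associated Dynkin diagram is a chain of 6 nodes with a double edge at one end; the terminal node there is the unique short simple root (B_6), so the type is B_6 (the algebra so(13)).

type B_6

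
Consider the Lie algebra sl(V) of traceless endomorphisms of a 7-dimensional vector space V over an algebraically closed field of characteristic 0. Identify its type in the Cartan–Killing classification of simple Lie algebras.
A_6 (sl(7))

This is sl(7), which has dimension 7^2 - 1 = 48 and rank 7 - 1 = 6 (a Cartan subalgebra is the diagonal traceless matrices). In the classification of classical Lie algebras, the special linear algebra sl(n+1) has type A_n; here n = 6, so the Dynkin diagram is a chain of 6 nodes with single edges (A_6). Hence the type is A_6.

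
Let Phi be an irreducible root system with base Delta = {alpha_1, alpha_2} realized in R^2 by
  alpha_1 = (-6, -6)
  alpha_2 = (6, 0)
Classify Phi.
B_2

Compute the Cartan integers a_ij = 2(alpha_i, alpha_j)/(alpha_j, alpha_j); the resulting 2x2 Cartan matrix is
[[2, -2], [-1, 2]].
The roots have two lengths (squared-length ratio 2:1); the short ones are alpha_{2}. The associated Dynkin diagram is a chain of 2 nodes with a double edge at one end; the terminal node there is the unique short simple root (B_2), so the type is B_2 (the algebra so(5)).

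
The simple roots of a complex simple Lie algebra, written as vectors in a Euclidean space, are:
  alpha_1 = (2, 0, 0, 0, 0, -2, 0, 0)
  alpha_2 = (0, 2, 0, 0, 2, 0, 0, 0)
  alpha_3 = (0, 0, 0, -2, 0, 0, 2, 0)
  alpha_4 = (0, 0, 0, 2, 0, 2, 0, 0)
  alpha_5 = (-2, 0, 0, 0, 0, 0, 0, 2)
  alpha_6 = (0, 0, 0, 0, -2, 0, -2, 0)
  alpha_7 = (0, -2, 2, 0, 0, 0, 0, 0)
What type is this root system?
A_7 (sl(8))

Compute the Cartan integers a_ij = 2(alpha_i, alpha_j)/(alpha_j, alpha_j); the resulting 7x7 Cartan matrix is
[[2, 0, 0, -1, -1, 0, 0], [0, 2, 0, 0, 0, -1, -1], [0, 0, 2, -1, 0, -1, 0], [-1, 0, -1, 2, 0, 0, 0], [-1, 0, 0, 0, 2, 0, 0], [0, -1, -1, 0, 0, 2, 0], [0, -1, 0, 0, 0, 0, 2]].
All simple roots have the same length, so the diagram is simply laced. The associated Dynkin diagram is a chain of 7 nodes with single edges (A_7), so the type is A_7 (the algebra sl(8)).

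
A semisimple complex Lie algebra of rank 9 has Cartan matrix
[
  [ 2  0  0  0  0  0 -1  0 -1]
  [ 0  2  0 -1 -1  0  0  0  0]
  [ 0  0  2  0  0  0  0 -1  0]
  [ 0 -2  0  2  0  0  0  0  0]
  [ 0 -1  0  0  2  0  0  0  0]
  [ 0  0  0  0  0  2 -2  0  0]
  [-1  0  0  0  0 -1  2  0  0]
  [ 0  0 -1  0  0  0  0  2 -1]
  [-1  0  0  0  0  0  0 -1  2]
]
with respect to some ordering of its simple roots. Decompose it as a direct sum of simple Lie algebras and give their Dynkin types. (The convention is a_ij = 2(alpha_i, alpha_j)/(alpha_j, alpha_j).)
C_3 + C_6

The diagram associated to this matrix has two connected components: the simple roots {alpha_2, alpha_4, alpha_5} form a chain of 3 nodes with a double edge at one end; the terminal node there is the unique long simple root (C_3), and {alpha_1, alpha_3, alpha_6, alpha_7, alpha_8, alpha_9} form a chain of 6 nodes with a double edge at one end; the terminal node there is the unique long simple root (C_6). A semisimple Lie algebra decomposes uniquely as the direct sum of simple ideals, one per connected component of its Dynkin diagram, so g ≅ C_3 ⊕ C_6 (dimension 21 + 78 = 99).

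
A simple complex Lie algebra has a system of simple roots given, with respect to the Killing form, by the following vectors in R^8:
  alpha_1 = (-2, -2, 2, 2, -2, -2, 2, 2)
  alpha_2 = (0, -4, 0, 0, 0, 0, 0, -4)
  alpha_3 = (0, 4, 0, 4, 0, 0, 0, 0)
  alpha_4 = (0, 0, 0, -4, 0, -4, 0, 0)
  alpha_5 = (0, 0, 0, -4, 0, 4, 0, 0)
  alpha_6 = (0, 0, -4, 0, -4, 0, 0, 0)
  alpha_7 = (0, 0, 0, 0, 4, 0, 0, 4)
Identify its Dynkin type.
E_7

Compute the Cartan integers a_ij = 2(alpha_i, alpha_j)/(alpha_j, alpha_j); the resulting 7x7 Cartan matrix is
[[2, 0, 0, 0, -1, 0, 0], [0, 2, -1, 0, 0, 0, -1], [0, -1, 2, -1, -1, 0, 0], [0, 0, -1, 2, 0, 0, 0], [-1, 0, -1, 0, 2, 0, 0], [0, 0, 0, 0, 0, 2, -1], [0, -1, 0, 0, 0, -1, 2]].
All simple roots have the same length, so the diagram is simply laced. The associated Dynkin diagram is a chain of 6 nodes with one extra node attached to the third node from one end (E_7), so the type is E_7.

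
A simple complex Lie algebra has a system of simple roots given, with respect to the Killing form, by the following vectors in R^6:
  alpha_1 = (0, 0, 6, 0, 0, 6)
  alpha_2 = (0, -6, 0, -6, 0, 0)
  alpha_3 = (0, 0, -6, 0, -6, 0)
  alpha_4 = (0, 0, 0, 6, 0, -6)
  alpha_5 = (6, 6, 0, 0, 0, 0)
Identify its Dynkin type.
type A_5

Compute the Cartan integers a_ij = 2(alpha_i, alpha_j)/(alpha_j, alpha_j); the resulting 5x5 Cartan matrix is
[[2, 0, -1, -1, 0], [0, 2, 0, -1, -1], [-1, 0, 2, 0, 0], [-1, -1, 0, 2, 0], [0, -1, 0, 0, 2]].
All simple roots have the same length, so the diagram is simply laced. The associated Dynkin diagram is a chain of 5 nodes with single edges (A_5), so the type is A_5 (the algebra sl(6)).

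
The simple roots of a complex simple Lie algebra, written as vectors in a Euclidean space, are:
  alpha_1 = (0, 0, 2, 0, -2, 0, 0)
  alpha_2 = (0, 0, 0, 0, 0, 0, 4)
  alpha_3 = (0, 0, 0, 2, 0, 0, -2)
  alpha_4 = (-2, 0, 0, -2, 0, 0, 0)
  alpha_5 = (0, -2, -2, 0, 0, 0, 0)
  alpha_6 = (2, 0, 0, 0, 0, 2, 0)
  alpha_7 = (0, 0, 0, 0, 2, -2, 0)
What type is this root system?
C7

Compute the Cartan integers a_ij = 2(alpha_i, alpha_j)/(alpha_j, alpha_j); the resulting 7x7 Cartan matrix is
[[2, 0, 0, 0, -1, 0, -1], [0, 2, -2, 0, 0, 0, 0], [0, -1, 2, -1, 0, 0, 0], [0, 0, -1, 2, 0, -1, 0], [-1, 0, 0, 0, 2, 0, 0], [0, 0, 0, -1, 0, 2, -1], [-1, 0, 0, 0, 0, -1, 2]].
The roots have two lengths (squared-length ratio 2:1); the short ones are alpha_{1,3,4,5,6,7}. The associated Dynkin diagram is a chain of 7 nodes with a double edge at one end; the terminal node there is the unique long simple root (C_7), so the type is C_7 (the algebra sp(14)).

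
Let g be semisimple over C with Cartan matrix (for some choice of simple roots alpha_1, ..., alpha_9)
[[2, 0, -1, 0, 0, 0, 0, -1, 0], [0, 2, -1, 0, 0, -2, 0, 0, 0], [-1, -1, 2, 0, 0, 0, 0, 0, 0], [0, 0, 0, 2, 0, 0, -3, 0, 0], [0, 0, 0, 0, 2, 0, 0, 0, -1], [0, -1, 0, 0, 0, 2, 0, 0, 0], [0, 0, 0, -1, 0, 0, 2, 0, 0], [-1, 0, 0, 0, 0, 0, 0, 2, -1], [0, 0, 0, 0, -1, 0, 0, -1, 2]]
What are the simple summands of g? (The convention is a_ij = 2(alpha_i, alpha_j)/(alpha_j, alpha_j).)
B_7 (so(15)) ⊕ G_2

The diagram associated to this matrix has two connected components: the simple roots {alpha_1, alpha_2, alpha_3, alpha_5, alpha_6, alpha_8, alpha_9} form a chain of 7 nodes with a double edge at one end; the terminal node there is the unique short simple root (B_7), and {alpha_4, alpha_7} form two nodes joined by a triple edge (G_2). A semisimple Lie algebra decomposes uniquely as the direct sum of simple ideals, one per connected component of its Dynkin diagram, so g ≅ B_7 ⊕ G_2 (dimension 105 + 14 = 119).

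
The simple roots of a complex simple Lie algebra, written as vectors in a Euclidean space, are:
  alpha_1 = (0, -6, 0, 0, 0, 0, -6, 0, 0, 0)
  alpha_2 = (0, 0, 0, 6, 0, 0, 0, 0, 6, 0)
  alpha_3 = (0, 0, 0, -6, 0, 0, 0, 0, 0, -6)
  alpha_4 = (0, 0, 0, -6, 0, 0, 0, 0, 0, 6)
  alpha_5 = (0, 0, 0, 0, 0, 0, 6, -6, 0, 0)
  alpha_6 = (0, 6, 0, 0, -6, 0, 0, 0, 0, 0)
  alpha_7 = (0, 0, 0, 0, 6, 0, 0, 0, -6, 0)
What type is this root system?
Compute the Cartan integers a_ij = 2(alpha_i, alpha_j)/(alpha_j, alpha_j); the resulting 7x7 Cartan matrix is
[[2, 0, 0, 0, -1, -1, 0], [0, 2, -1, -1, 0, 0, -1], [0, -1, 2, 0, 0, 0, 0], [0, -1, 0, 2, 0, 0, 0], [-1, 0, 0, 0, 2, 0, 0], [-1, 0, 0, 0, 0, 2, -1], [0, -1, 0, 0, 0, -1, 2]].
All simple roots have the same length, so the diagram is simply laced. The associated Dynkin diagram is a chain of 5 nodes with a fork of two nodes at one end (D_7), so the type is D_7 (the algebra so(14)).

D7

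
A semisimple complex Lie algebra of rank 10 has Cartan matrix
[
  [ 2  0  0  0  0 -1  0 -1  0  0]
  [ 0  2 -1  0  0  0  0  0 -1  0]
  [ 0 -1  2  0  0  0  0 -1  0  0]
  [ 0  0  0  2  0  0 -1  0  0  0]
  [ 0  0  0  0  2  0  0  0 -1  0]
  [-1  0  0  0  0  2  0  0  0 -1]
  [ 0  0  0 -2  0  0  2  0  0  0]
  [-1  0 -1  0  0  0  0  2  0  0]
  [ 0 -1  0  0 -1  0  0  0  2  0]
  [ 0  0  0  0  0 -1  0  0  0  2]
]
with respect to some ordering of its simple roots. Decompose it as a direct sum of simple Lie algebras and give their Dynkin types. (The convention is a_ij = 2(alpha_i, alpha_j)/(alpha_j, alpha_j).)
The diagram associated to this matrix has two connected components: the simple roots {alpha_1, alpha_2, alpha_3, alpha_5, alpha_6, alpha_8, alpha_9, alpha_10} form a chain of 8 nodes with single edges (A_8), and {alpha_4, alpha_7} form a chain of 2 nodes with a double edge at one end; the terminal node there is the unique short simple root (B_2). A semisimple Lie algebra decomposes uniquely as the direct sum of simple ideals, one per connected component of its Dynkin diagram, so g ≅ A_8 ⊕ B_2 (dimension 80 + 10 = 90).

type A_8 ⊕ type B_2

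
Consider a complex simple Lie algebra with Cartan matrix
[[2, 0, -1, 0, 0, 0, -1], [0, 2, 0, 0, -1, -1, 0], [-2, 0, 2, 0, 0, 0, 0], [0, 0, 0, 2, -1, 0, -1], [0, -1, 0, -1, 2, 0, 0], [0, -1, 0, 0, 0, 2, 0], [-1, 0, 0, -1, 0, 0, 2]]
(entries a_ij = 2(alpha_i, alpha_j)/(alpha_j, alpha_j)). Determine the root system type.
C_7 (sp(14))

The matrix has rank 7 with 2's on the diagonal. Reading the off-diagonal entries as Dynkin edges (a single edge where a_ij = a_ji = -1; a double or triple edge where a_ij * a_ji = 2 or 3), the diagram is a chain of 7 nodes with a double edge at one end; the terminal node there is the unique long simple root (C_7). One simple-root ordering that puts it in standard form is (alpha_6, alpha_2, alpha_5, alpha_4, alpha_7, alpha_1, alpha_3). So the algebra is type C_7, i.e. sp(14).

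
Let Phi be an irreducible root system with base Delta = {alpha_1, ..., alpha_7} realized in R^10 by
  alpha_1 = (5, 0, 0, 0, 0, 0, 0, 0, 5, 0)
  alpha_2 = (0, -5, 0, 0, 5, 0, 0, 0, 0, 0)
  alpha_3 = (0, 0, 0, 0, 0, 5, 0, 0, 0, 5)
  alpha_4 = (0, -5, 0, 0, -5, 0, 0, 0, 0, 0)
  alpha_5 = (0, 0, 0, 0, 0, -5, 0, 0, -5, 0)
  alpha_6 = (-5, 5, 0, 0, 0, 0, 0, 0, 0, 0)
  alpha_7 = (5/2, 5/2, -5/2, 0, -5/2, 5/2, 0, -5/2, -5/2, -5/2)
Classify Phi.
Compute the Cartan integers a_ij = 2(alpha_i, alpha_j)/(alpha_j, alpha_j); the resulting 7x7 Cartan matrix is
[[2, 0, 0, 0, -1, -1, 0], [0, 2, 0, 0, 0, -1, -1], [0, 0, 2, 0, -1, 0, 0], [0, 0, 0, 2, 0, -1, 0], [-1, 0, -1, 0, 2, 0, 0], [-1, -1, 0, -1, 0, 2, 0], [0, -1, 0, 0, 0, 0, 2]].
All simple roots have the same length, so the diagram is simply laced. The associated Dynkin diagram is a chain of 6 nodes with one extra node attached to the third node from one end (E_7), so the type is E_7.

type E_7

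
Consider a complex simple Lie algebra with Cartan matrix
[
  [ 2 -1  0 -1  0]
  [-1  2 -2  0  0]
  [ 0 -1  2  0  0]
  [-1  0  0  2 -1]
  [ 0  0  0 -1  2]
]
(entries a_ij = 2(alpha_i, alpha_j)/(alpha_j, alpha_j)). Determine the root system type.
The matrix has rank 5 with 2's on the diagonal. Reading the off-diagonal entries as Dynkin edges (a single edge where a_ij = a_ji = -1; a double or triple edge where a_ij * a_ji = 2 or 3), the diagram is a chain of 5 nodes with a double edge at one end; the terminal node there is the unique short simple root (B_5). One simple-root ordering that puts it in standard form is (alpha_5, alpha_4, alpha_1, alpha_2, alpha_3). So the algebra is type B_5, i.e. so(11).

B_5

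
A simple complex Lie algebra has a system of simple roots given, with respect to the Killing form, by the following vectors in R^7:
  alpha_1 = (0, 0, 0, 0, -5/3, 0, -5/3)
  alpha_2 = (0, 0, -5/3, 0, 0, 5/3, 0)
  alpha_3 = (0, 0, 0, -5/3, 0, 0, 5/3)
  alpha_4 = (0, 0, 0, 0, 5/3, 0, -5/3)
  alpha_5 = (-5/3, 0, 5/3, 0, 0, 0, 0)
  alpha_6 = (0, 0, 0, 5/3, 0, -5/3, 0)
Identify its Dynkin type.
type D_6

Compute the Cartan integers a_ij = 2(alpha_i, alpha_j)/(alpha_j, alpha_j); the resulting 6x6 Cartan matrix is
[[2, 0, -1, 0, 0, 0], [0, 2, 0, 0, -1, -1], [-1, 0, 2, -1, 0, -1], [0, 0, -1, 2, 0, 0], [0, -1, 0, 0, 2, 0], [0, -1, -1, 0, 0, 2]].
All simple roots have the same length, so the diagram is simply laced. The associated Dynkin diagram is a chain of 4 nodes with a fork of two nodes at one end (D_6), so the type is D_6 (the algebra so(12)).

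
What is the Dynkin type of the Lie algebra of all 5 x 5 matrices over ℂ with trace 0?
A4

This is sl(5), which has dimension 5^2 - 1 = 24 and rank 5 - 1 = 4 (a Cartan subalgebra is the diagonal traceless matrices). In the classification of classical Lie algebras, the special linear algebra sl(n+1) has type A_n; here n = 4, so the Dynkin diagram is a chain of 4 nodes with single edges (A_4). Hence the type is A_4.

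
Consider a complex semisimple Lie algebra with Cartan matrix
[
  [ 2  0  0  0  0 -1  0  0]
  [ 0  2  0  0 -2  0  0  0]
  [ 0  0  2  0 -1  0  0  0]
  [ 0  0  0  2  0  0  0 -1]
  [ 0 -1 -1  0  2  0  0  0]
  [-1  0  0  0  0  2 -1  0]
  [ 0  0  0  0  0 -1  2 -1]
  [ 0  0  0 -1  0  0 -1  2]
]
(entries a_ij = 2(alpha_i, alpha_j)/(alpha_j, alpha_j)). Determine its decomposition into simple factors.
The diagram associated to this matrix has two connected components: the simple roots {alpha_1, alpha_4, alpha_6, alpha_7, alpha_8} form a chain of 5 nodes with single edges (A_5), and {alpha_2, alpha_3, alpha_5} form a chain of 3 nodes with a double edge at one end; the terminal node there is the unique long simple root (C_3). A semisimple Lie algebra decomposes uniquely as the direct sum of simple ideals, one per connected component of its Dynkin diagram, so g ≅ A_5 ⊕ C_3 (dimension 35 + 21 = 56).

type A_5 ⊕ type C_3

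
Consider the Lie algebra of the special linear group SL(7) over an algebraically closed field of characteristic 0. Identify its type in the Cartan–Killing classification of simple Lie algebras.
A_6

This is sl(7), which has dimension 7^2 - 1 = 48 and rank 7 - 1 = 6 (a Cartan subalgebra is the diagonal traceless matrices). In the classification of classical Lie algebras, the special linear algebra sl(n+1) has type A_n; here n = 6, so the Dynkin diagram is a chain of 6 nodes with single edges (A_6). Hence the type is A_6.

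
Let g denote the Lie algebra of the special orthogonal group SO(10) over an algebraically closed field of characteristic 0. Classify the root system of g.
This is so(10) with 10 even, which has dimension 10(10-1)/2 = 45 and rank 10/2 = 5. In the classification of classical Lie algebras, the orthogonal algebra so(2n) in an even number of variables has type D_n; here n = 5, so the Dynkin diagram is a chain of 3 nodes with a fork of two nodes at one end (D_5). Hence the type is D_5.

D_5 (so(10))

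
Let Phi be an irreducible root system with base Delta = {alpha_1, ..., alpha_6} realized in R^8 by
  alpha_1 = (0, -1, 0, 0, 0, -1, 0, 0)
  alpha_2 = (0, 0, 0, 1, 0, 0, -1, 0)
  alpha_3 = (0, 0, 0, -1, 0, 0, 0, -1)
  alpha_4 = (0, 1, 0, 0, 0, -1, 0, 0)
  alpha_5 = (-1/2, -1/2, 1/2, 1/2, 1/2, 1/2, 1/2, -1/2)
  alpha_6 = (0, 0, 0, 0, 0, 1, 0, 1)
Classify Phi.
Compute the Cartan integers a_ij = 2(alpha_i, alpha_j)/(alpha_j, alpha_j); the resulting 6x6 Cartan matrix is
[[2, 0, 0, 0, 0, -1], [0, 2, -1, 0, 0, 0], [0, -1, 2, 0, 0, -1], [0, 0, 0, 2, -1, -1], [0, 0, 0, -1, 2, 0], [-1, 0, -1, -1, 0, 2]].
All simple roots have the same length, so the diagram is simply laced. The associated Dynkin diagram is a chain of 5 nodes with one extra node attached to the third node from one end (E_6), so the type is E_6.

E_6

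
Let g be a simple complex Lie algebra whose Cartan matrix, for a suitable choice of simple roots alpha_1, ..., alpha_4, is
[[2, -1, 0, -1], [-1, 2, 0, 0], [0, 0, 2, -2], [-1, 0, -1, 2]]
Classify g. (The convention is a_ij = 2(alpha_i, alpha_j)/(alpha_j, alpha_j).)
C4

The matrix has rank 4 with 2's on the diagonal. Reading the off-diagonal entries as Dynkin edges (a single edge where a_ij = a_ji = -1; a double or triple edge where a_ij * a_ji = 2 or 3), the diagram is a chain of 4 nodes with a double edge at one end; the terminal node there is the unique long simple root (C_4). One simple-root ordering that puts it in standard form is (alpha_2, alpha_1, alpha_4, alpha_3). So the algebra is type C_4, i.e. sp(8).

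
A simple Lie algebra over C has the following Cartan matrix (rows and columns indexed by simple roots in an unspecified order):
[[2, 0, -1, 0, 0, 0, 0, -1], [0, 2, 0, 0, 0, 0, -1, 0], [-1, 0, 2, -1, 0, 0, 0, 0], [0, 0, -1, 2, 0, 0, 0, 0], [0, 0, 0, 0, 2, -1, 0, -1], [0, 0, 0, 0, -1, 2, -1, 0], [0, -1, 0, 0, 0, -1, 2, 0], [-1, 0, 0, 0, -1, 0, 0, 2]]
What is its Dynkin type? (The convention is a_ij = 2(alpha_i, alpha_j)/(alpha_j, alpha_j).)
A_8

The matrix has rank 8 with 2's on the diagonal. Reading the off-diagonal entries as Dynkin edges (a single edge where a_ij = a_ji = -1; a double or triple edge where a_ij * a_ji = 2 or 3), the diagram is a chain of 8 nodes with single edges (A_8). One simple-root ordering that puts it in standard form is (alpha_2, alpha_7, alpha_6, alpha_5, alpha_8, alpha_1, alpha_3, alpha_4). So the algebra is type A_8, i.e. sl(9).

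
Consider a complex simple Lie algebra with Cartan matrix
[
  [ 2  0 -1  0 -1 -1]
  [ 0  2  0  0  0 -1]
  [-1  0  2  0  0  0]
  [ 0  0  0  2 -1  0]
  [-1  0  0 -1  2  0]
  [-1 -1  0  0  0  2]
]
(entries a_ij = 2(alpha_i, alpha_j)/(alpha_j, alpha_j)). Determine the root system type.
E6

The matrix has rank 6 with 2's on the diagonal. Reading the off-diagonal entries as Dynkin edges (a single edge where a_ij = a_ji = -1; a double or triple edge where a_ij * a_ji = 2 or 3), the diagram is a chain of 5 nodes with one extra node attached to the third node from one end (E_6). One simple-root ordering that puts it in standard form is (alpha_2, alpha_3, alpha_6, alpha_1, alpha_5, alpha_4). So the algebra is type E_6.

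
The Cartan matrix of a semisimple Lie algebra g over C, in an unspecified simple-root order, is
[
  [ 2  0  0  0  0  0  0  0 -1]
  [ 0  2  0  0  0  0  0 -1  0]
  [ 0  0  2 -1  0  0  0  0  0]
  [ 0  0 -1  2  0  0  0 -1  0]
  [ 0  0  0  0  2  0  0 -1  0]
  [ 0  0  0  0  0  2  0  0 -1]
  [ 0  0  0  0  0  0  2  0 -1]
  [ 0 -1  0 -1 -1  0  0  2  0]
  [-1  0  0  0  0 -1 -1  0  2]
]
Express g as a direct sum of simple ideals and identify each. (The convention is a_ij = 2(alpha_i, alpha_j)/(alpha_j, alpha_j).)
The diagram associated to this matrix has two connected components: the simple roots {alpha_1, alpha_6, alpha_7, alpha_9} form a chain of 2 nodes with a fork of two nodes at one end (D_4), and {alpha_2, alpha_3, alpha_4, alpha_5, alpha_8} form a chain of 3 nodes with a fork of two nodes at one end (D_5). A semisimple Lie algebra decomposes uniquely as the direct sum of simple ideals, one per connected component of its Dynkin diagram, so g ≅ D_4 ⊕ D_5 (dimension 28 + 45 = 73).

D_4 (so(8)) + D_5 (so(10))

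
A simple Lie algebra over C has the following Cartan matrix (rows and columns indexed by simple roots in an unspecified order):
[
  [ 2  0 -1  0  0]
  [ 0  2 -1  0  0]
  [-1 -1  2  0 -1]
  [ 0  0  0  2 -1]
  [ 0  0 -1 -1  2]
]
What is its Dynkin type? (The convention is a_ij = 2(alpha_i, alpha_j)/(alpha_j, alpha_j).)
type D_5

The matrix has rank 5 with 2's on the diagonal. Reading the off-diagonal entries as Dynkin edges (a single edge where a_ij = a_ji = -1; a double or triple edge where a_ij * a_ji = 2 or 3), the diagram is a chain of 3 nodes with a fork of two nodes at one end (D_5). One simple-root ordering that puts it in standard form is (alpha_4, alpha_5, alpha_3, alpha_1, alpha_2). So the algebra is type D_5, i.e. so(10).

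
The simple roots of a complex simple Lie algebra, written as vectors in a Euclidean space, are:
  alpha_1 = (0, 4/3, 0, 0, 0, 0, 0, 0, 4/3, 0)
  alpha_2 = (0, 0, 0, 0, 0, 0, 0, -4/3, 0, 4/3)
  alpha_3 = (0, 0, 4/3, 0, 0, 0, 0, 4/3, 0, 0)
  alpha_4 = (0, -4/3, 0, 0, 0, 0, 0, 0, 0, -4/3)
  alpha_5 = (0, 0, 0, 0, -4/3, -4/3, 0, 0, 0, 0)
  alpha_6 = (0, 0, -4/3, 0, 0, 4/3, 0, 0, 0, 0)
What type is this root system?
Compute the Cartan integers a_ij = 2(alpha_i, alpha_j)/(alpha_j, alpha_j); the resulting 6x6 Cartan matrix is
[[2, 0, 0, -1, 0, 0], [0, 2, -1, -1, 0, 0], [0, -1, 2, 0, 0, -1], [-1, -1, 0, 2, 0, 0], [0, 0, 0, 0, 2, -1], [0, 0, -1, 0, -1, 2]].
All simple roots have the same length, so the diagram is simply laced. The associated Dynkin diagram is a chain of 6 nodes with single edges (A_6), so the type is A_6 (the algebra sl(7)).

A_6 (sl(7))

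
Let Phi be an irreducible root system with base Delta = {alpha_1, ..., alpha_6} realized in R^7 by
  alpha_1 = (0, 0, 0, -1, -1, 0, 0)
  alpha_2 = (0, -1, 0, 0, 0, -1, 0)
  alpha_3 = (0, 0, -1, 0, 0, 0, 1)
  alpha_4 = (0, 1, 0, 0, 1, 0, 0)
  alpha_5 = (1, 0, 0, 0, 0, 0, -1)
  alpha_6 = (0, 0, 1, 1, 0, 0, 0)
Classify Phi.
Compute the Cartan integers a_ij = 2(alpha_i, alpha_j)/(alpha_j, alpha_j); the resulting 6x6 Cartan matrix is
[[2, 0, 0, -1, 0, -1], [0, 2, 0, -1, 0, 0], [0, 0, 2, 0, -1, -1], [-1, -1, 0, 2, 0, 0], [0, 0, -1, 0, 2, 0], [-1, 0, -1, 0, 0, 2]].
All simple roots have the same length, so the diagram is simply laced. The associated Dynkin diagram is a chain of 6 nodes with single edges (A_6), so the type is A_6 (the algebra sl(7)).

A6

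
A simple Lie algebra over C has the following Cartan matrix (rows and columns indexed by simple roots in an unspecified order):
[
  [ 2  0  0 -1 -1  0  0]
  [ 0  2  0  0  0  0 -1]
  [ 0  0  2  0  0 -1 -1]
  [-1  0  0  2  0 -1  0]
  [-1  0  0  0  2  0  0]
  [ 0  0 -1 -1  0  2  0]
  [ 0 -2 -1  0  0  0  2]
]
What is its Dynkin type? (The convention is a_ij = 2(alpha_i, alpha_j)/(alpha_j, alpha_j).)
The matrix has rank 7 with 2's on the diagonal. Reading the off-diagonal entries as Dynkin edges (a single edge where a_ij = a_ji = -1; a double or triple edge where a_ij * a_ji = 2 or 3), the diagram is a chain of 7 nodes with a double edge at one end; the terminal node there is the unique short simple root (B_7). One simple-root ordering that puts it in standard form is (alpha_5, alpha_1, alpha_4, alpha_6, alpha_3, alpha_7, alpha_2). So the algebra is type B_7, i.e. so(15).

B_7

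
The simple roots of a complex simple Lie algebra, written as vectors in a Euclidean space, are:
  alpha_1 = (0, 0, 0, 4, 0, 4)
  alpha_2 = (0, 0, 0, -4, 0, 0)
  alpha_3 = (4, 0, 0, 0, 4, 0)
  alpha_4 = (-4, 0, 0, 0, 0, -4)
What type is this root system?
Compute the Cartan integers a_ij = 2(alpha_i, alpha_j)/(alpha_j, alpha_j); the resulting 4x4 Cartan matrix is
[[2, -2, 0, -1], [-1, 2, 0, 0], [0, 0, 2, -1], [-1, 0, -1, 2]].
The roots have two lengths (squared-length ratio 2:1); the short ones are alpha_{2}. The associated Dynkin diagram is a chain of 4 nodes with a double edge at one end; the terminal node there is the unique short simple root (B_4), so the type is B_4 (the algebra so(9)).

B_4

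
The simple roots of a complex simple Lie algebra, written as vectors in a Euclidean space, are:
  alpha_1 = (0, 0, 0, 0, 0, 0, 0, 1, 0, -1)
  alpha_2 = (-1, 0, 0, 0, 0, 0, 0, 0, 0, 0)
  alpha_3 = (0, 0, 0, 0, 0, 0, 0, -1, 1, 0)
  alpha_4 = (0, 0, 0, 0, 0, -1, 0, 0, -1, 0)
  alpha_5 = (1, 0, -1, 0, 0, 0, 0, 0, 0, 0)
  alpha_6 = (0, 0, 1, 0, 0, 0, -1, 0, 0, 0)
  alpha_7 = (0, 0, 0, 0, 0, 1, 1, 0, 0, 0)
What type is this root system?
B7

Compute the Cartan integers a_ij = 2(alpha_i, alpha_j)/(alpha_j, alpha_j); the resulting 7x7 Cartan matrix is
[[2, 0, -1, 0, 0, 0, 0], [0, 2, 0, 0, -1, 0, 0], [-1, 0, 2, -1, 0, 0, 0], [0, 0, -1, 2, 0, 0, -1], [0, -2, 0, 0, 2, -1, 0], [0, 0, 0, 0, -1, 2, -1], [0, 0, 0, -1, 0, -1, 2]].
The roots have two lengths (squared-length ratio 2:1); the short ones are alpha_{2}. The associated Dynkin diagram is a chain of 7 nodes with a double edge at one end; the terminal node there is the unique short simple root (B_7), so the type is B_7 (the algebra so(15)).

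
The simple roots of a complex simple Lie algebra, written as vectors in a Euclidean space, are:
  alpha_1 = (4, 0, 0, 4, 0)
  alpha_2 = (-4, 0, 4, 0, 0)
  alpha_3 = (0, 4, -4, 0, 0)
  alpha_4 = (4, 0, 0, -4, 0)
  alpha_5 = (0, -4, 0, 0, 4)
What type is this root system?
D_5 (so(10))

Compute the Cartan integers a_ij = 2(alpha_i, alpha_j)/(alpha_j, alpha_j); the resulting 5x5 Cartan matrix is
[[2, -1, 0, 0, 0], [-1, 2, -1, -1, 0], [0, -1, 2, 0, -1], [0, -1, 0, 2, 0], [0, 0, -1, 0, 2]].
All simple roots have the same length, so the diagram is simply laced. The associated Dynkin diagram is a chain of 3 nodes with a fork of two nodes at one end (D_5), so the type is D_5 (the algebra so(10)).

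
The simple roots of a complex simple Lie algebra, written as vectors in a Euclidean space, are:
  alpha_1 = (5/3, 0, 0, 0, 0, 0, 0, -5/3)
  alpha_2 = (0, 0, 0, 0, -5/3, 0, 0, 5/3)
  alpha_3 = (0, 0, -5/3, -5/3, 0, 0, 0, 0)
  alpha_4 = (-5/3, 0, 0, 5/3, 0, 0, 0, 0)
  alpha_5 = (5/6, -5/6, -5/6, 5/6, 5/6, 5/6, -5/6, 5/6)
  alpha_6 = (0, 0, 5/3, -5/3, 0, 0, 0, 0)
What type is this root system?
Compute the Cartan integers a_ij = 2(alpha_i, alpha_j)/(alpha_j, alpha_j); the resulting 6x6 Cartan matrix is
[[2, -1, 0, -1, 0, 0], [-1, 2, 0, 0, 0, 0], [0, 0, 2, -1, 0, 0], [-1, 0, -1, 2, 0, -1], [0, 0, 0, 0, 2, -1], [0, 0, 0, -1, -1, 2]].
All simple roots have the same length, so the diagram is simply laced. The associated Dynkin diagram is a chain of 5 nodes with one extra node attached to the third node from one end (E_6), so the type is E_6.

E_6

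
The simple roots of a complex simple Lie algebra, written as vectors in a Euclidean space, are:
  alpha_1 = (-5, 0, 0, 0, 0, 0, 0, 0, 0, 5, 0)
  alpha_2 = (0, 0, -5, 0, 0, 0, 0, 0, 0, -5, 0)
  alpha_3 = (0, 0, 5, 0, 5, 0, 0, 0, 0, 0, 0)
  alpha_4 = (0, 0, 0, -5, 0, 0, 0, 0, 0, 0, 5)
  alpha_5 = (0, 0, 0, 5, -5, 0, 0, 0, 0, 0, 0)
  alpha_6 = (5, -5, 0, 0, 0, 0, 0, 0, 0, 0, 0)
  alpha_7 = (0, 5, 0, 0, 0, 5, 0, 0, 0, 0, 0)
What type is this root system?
A_7 (sl(8))

Compute the Cartan integers a_ij = 2(alpha_i, alpha_j)/(alpha_j, alpha_j); the resulting 7x7 Cartan matrix is
[[2, -1, 0, 0, 0, -1, 0], [-1, 2, -1, 0, 0, 0, 0], [0, -1, 2, 0, -1, 0, 0], [0, 0, 0, 2, -1, 0, 0], [0, 0, -1, -1, 2, 0, 0], [-1, 0, 0, 0, 0, 2, -1], [0, 0, 0, 0, 0, -1, 2]].
All simple roots have the same length, so the diagram is simply laced. The associated Dynkin diagram is a chain of 7 nodes with single edges (A_7), so the type is A_7 (the algebra sl(8)).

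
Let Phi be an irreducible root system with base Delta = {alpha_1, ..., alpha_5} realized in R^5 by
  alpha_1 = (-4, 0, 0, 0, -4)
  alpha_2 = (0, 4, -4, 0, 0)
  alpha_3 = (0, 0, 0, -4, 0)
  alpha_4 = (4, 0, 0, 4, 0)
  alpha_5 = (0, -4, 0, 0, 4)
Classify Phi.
Compute the Cartan integers a_ij = 2(alpha_i, alpha_j)/(alpha_j, alpha_j); the resulting 5x5 Cartan matrix is
[[2, 0, 0, -1, -1], [0, 2, 0, 0, -1], [0, 0, 2, -1, 0], [-1, 0, -2, 2, 0], [-1, -1, 0, 0, 2]].
The roots have two lengths (squared-length ratio 2:1); the short ones are alpha_{3}. The associated Dynkin diagram is a chain of 5 nodes with a double edge at one end; the terminal node there is the unique short simple root (B_5), so the type is B_5 (the algebra so(11)).

type B_5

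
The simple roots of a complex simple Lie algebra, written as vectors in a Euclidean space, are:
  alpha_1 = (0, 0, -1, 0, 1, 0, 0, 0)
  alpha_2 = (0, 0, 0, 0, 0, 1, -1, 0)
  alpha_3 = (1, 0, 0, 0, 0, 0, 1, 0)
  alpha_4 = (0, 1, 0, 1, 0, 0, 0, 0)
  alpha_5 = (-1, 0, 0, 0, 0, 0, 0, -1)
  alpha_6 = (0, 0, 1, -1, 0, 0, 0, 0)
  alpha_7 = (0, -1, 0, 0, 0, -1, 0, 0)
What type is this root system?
Compute the Cartan integers a_ij = 2(alpha_i, alpha_j)/(alpha_j, alpha_j); the resulting 7x7 Cartan matrix is
[[2, 0, 0, 0, 0, -1, 0], [0, 2, -1, 0, 0, 0, -1], [0, -1, 2, 0, -1, 0, 0], [0, 0, 0, 2, 0, -1, -1], [0, 0, -1, 0, 2, 0, 0], [-1, 0, 0, -1, 0, 2, 0], [0, -1, 0, -1, 0, 0, 2]].
All simple roots have the same length, so the diagram is simply laced. The associated Dynkin diagram is a chain of 7 nodes with single edges (A_7), so the type is A_7 (the algebra sl(8)).

A_7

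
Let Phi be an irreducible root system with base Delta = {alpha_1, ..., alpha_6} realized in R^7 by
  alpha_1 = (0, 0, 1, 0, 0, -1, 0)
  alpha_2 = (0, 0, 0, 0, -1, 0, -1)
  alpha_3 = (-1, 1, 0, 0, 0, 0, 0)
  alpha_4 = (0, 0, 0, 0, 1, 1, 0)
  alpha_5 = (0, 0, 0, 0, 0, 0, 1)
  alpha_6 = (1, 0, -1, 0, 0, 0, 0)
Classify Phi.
B_6 (so(13))

Compute the Cartan integers a_ij = 2(alpha_i, alpha_j)/(alpha_j, alpha_j); the resulting 6x6 Cartan matrix is
[[2, 0, 0, -1, 0, -1], [0, 2, 0, -1, -2, 0], [0, 0, 2, 0, 0, -1], [-1, -1, 0, 2, 0, 0], [0, -1, 0, 0, 2, 0], [-1, 0, -1, 0, 0, 2]].
The roots have two lengths (squared-length ratio 2:1); the short ones are alpha_{5}. The associated Dynkin diagram is a chain of 6 nodes with a double edge at one end; the terminal node there is the unique short simple root (B_6), so the type is B_6 (the algebra so(13)).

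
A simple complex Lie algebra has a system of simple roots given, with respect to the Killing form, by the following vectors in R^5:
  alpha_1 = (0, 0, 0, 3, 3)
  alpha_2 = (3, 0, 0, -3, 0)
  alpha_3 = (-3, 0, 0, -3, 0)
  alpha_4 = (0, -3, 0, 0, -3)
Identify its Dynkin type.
Compute the Cartan integers a_ij = 2(alpha_i, alpha_j)/(alpha_j, alpha_j); the resulting 4x4 Cartan matrix is
[[2, -1, -1, -1], [-1, 2, 0, 0], [-1, 0, 2, 0], [-1, 0, 0, 2]].
All simple roots have the same length, so the diagram is simply laced. The associated Dynkin diagram is a chain of 2 nodes with a fork of two nodes at one end (D_4), so the type is D_4 (the algebra so(8)).

D_4 (so(8))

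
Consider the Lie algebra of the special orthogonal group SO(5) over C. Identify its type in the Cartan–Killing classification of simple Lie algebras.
type B_2

This is so(5) with 5 odd, which has dimension 5(5-1)/2 = 10 and rank (5-1)/2 = 2. In the classification of classical Lie algebras, the orthogonal algebra so(2n+1) in an odd number of variables has type B_n; here n = 2, so the Dynkin diagram is a chain of 2 nodes with a double edge at one end; the terminal node there is the unique short simple root (B_2). Hence the type is B_2.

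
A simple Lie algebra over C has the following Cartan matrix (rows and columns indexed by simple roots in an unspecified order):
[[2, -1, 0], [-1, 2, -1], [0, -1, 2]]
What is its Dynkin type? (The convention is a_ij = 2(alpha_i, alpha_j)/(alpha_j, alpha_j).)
The matrix has rank 3 with 2's on the diagonal. Reading the off-diagonal entries as Dynkin edges (a single edge where a_ij = a_ji = -1; a double or triple edge where a_ij * a_ji = 2 or 3), the diagram is a chain of 3 nodes with single edges (A_3). One simple-root ordering that puts it in standard form is (alpha_3, alpha_2, alpha_1). So the algebra is type A_3, i.e. sl(4).

type A_3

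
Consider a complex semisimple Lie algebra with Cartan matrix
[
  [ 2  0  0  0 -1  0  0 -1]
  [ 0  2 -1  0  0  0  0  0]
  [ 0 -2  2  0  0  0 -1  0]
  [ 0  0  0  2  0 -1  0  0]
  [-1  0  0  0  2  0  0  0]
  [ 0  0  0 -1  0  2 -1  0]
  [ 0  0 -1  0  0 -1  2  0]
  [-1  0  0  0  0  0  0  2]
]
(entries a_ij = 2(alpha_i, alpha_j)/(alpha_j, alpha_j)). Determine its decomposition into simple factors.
The diagram associated to this matrix has two connected components: the simple roots {alpha_1, alpha_5, alpha_8} form a chain of 3 nodes with single edges (A_3), and {alpha_2, alpha_3, alpha_4, alpha_6, alpha_7} form a chain of 5 nodes with a double edge at one end; the terminal node there is the unique short simple root (B_5). A semisimple Lie algebra decomposes uniquely as the direct sum of simple ideals, one per connected component of its Dynkin diagram, so g ≅ A_3 ⊕ B_5 (dimension 15 + 55 = 70).

A3 + B5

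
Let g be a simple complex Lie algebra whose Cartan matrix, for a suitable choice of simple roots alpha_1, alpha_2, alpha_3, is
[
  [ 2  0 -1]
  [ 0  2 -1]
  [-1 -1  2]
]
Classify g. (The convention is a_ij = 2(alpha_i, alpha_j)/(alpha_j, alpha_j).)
The matrix has rank 3 with 2's on the diagonal. Reading the off-diagonal entries as Dynkin edges (a single edge where a_ij = a_ji = -1; a double or triple edge where a_ij * a_ji = 2 or 3), the diagram is a chain of 3 nodes with single edges (A_3). One simple-root ordering that puts it in standard form is (alpha_2, alpha_3, alpha_1). So the algebra is type A_3, i.e. sl(4).

type A_3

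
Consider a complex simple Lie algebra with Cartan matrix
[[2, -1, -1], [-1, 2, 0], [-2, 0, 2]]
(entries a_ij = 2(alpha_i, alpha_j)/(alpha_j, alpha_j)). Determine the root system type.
The matrix has rank 3 with 2's on the diagonal. Reading the off-diagonal entries as Dynkin edges (a single edge where a_ij = a_ji = -1; a double or triple edge where a_ij * a_ji = 2 or 3), the diagram is a chain of 3 nodes with a double edge at one end; the terminal node there is the unique long simple root (C_3). One simple-root ordering that puts it in standard form is (alpha_2, alpha_1, alpha_3). So the algebra is type C_3, i.e. sp(6).

C_3 (sp(6))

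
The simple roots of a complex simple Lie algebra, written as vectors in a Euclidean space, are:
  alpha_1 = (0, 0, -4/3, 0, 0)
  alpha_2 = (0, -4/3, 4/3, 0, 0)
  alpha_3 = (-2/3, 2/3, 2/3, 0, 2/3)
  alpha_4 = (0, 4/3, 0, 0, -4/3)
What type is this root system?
F_4

Compute the Cartan integers a_ij = 2(alpha_i, alpha_j)/(alpha_j, alpha_j); the resulting 4x4 Cartan matrix is
[[2, -1, -1, 0], [-2, 2, 0, -1], [-1, 0, 2, 0], [0, -1, 0, 2]].
The roots have two lengths (squared-length ratio 2:1); the short ones are alpha_{1,3}. The associated Dynkin diagram is a chain of 4 nodes with a double edge between the middle two (F_4), so the type is F_4.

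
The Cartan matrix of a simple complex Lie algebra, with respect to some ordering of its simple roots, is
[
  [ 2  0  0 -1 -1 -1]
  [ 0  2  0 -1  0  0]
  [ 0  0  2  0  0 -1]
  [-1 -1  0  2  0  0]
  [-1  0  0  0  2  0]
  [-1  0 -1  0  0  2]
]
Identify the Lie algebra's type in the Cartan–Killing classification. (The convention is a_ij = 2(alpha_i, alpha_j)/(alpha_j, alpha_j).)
The matrix has rank 6 with 2's on the diagonal. Reading the off-diagonal entries as Dynkin edges (a single edge where a_ij = a_ji = -1; a double or triple edge where a_ij * a_ji = 2 or 3), the diagram is a chain of 5 nodes with one extra node attached to the third node from one end (E_6). One simple-root ordering that puts it in standard form is (alpha_2, alpha_5, alpha_4, alpha_1, alpha_6, alpha_3). So the algebra is type E_6.

type E_6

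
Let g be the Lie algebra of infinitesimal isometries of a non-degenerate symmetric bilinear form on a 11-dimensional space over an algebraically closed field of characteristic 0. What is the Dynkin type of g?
B_5

This is so(11) with 11 odd, which has dimension 11(11-1)/2 = 55 and rank (11-1)/2 = 5. In the classification of classical Lie algebras, the orthogonal algebra so(2n+1) in an odd number of variables has type B_n; here n = 5, so the Dynkin diagram is a chain of 5 nodes with a double edge at one end; the terminal node there is the unique short simple root (B_5). Hence the type is B_5.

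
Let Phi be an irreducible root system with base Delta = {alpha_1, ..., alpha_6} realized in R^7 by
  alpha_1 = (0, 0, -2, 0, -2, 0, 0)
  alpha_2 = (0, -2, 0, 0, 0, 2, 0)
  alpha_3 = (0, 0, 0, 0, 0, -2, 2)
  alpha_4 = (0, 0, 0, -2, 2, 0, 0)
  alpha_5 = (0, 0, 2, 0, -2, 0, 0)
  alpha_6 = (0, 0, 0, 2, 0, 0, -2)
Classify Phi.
Compute the Cartan integers a_ij = 2(alpha_i, alpha_j)/(alpha_j, alpha_j); the resulting 6x6 Cartan matrix is
[[2, 0, 0, -1, 0, 0], [0, 2, -1, 0, 0, 0], [0, -1, 2, 0, 0, -1], [-1, 0, 0, 2, -1, -1], [0, 0, 0, -1, 2, 0], [0, 0, -1, -1, 0, 2]].
All simple roots have the same length, so the diagram is simply laced. The associated Dynkin diagram is a chain of 4 nodes with a fork of two nodes at one end (D_6), so the type is D_6 (the algebra so(12)).

D_6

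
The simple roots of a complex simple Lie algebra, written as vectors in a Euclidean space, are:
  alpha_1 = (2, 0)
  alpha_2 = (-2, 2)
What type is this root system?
Compute the Cartan integers a_ij = 2(alpha_i, alpha_j)/(alpha_j, alpha_j); the resulting 2x2 Cartan matrix is
[[2, -1], [-2, 2]].
The roots have two lengths (squared-length ratio 2:1); the short ones are alpha_{1}. The associated Dynkin diagram is a chain of 2 nodes with a double edge at one end; the terminal node there is the unique short simple root (B_2), so the type is B_2 (the algebra so(5)).

B_2 (so(5))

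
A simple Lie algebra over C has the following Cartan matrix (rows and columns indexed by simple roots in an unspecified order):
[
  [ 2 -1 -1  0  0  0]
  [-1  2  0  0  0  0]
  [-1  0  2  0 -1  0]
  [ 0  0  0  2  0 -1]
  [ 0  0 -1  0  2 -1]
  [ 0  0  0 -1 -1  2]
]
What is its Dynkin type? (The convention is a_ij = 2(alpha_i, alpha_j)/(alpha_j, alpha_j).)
A_6 (sl(7))

The matrix has rank 6 with 2's on the diagonal. Reading the off-diagonal entries as Dynkin edges (a single edge where a_ij = a_ji = -1; a double or triple edge where a_ij * a_ji = 2 or 3), the diagram is a chain of 6 nodes with single edges (A_6). One simple-root ordering that puts it in standard form is (alpha_2, alpha_1, alpha_3, alpha_5, alpha_6, alpha_4). So the algebra is type A_6, i.e. sl(7).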